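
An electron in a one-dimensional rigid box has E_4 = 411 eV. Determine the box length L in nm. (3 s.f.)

L = 0.121 nm

From E_n = n²h²/(8m_eL²), L = n·h/√(8m_eE_n).
E_4 = 411 eV = 6.584×10^-17 J, so L = 4·6.626×10^-34/√(8·9.109×10^-31·6.584×10^-17) = 1.21×10^-10 m = 0.121 nm.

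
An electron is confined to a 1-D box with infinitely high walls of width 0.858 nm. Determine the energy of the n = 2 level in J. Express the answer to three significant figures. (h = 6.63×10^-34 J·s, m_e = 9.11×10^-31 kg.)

E_2 = 3.28×10^-19 J

For an infinite well E_n = n²h²/(8m_eL²), so E_1 = h²/(8m_eL²) = (6.63×10^-34)²/(8·9.11×10^-31·(8.58×10^-10 m)²) = 8.193×10^-20 J.
Then E_2 = 2²·E_1 = 4·8.193×10^-20 J = 3.28×10^-19 J.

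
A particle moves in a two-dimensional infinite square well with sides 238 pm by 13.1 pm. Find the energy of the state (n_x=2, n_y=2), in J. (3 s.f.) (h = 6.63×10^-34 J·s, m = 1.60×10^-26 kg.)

For a 2D rectangular well E = (h²/8m)·Σ n_i²/L_i² = (6.63×10^-34)²/(8·1.60×10^-26) · [2²/(238 pm)² + 2²/(13.1 pm)²].
Evaluating gives E = 8.03×10^-20 J.

E = 8.03×10^-20 J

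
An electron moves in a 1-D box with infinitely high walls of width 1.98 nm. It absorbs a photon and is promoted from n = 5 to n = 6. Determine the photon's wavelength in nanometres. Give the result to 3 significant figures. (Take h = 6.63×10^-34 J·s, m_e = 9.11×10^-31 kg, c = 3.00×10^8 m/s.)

E_1 = h²/(8m_eL²) = 1.538×10^-20 J, so ΔE = (6² − 5²)E_1 = 1.692×10^-19 J.
λ = hc/ΔE = (6.63×10^-34·3.00×10^8)/1.692×10^-19 = 1.18×10^-6 m = 1.18×10^3 nm.

λ = 1.18×10^3 nm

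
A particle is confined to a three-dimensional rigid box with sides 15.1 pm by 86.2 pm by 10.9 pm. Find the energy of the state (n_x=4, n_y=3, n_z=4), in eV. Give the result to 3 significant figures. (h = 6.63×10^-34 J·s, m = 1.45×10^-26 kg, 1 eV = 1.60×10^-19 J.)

E = 4.88 eV

For a 3D rectangular well E = (h²/8m)·Σ n_i²/L_i² = (6.63×10^-34)²/(8·1.45×10^-26) · [4²/(15.1 pm)² + 3²/(86.2 pm)² + 4²/(10.9 pm)²].
Evaluating gives E = 7.808×10^-19 J = 4.88 eV.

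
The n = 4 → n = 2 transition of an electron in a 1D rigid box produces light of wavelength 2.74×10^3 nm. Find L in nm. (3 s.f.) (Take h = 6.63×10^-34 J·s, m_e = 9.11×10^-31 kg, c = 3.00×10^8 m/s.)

L = 3.16 nm

The photon carries ΔE = hc/λ = 6.63×10^-34·3.00×10^8/2.74×10^-6 m = 7.259×10^-20 J.
Since ΔE = (4² − 2²)E_1, E_1 = 6.049×10^-21 J, and L = h/√(8m_eE_1) = 3.16×10^-9 m = 3.16 nm.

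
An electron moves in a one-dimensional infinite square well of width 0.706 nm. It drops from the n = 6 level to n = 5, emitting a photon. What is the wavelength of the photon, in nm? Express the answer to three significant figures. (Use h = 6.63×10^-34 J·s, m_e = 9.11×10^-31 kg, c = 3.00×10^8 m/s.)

λ = 149 nm

E_1 = h²/(8m_eL²) = 1.210×10^-19 J, so ΔE = (6² − 5²)E_1 = 1.331×10^-18 J.
λ = hc/ΔE = (6.63×10^-34·3.00×10^8)/1.331×10^-18 = 1.49×10^-7 m = 149 nm.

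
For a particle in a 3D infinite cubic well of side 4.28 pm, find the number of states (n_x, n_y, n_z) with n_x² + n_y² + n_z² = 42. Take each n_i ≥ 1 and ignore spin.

The level has n_x² + n_y² + n_z² = 42. The ordered positive-integer solutions are (1, 4, 5), (1, 5, 4), (4, 1, 5), (4, 5, 1), (5, 1, 4), (5, 4, 1).
That gives 6 states.

degeneracy = 6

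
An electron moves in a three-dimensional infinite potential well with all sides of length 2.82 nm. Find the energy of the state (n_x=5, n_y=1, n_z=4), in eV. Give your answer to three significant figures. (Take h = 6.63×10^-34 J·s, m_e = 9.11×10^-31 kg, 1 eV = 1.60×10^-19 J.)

For a 3D rectangular well E = (h²/8m_e)·Σ n_i²/L_i² = (6.63×10^-34)²/(8·9.11×10^-31) · [5²/(2.82 nm)² + 1²/(2.82 nm)² + 4²/(2.82 nm)²].
Evaluating gives E = 3.185×10^-19 J = 1.99 eV.

E = 1.99 eV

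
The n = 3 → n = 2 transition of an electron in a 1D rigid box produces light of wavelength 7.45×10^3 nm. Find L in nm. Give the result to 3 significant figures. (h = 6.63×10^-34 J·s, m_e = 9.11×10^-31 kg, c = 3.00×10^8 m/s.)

The photon carries ΔE = hc/λ = 6.63×10^-34·3.00×10^8/7.45×10^-6 m = 2.670×10^-20 J.
Since ΔE = (3² − 2²)E_1, E_1 = 5.340×10^-21 J, and L = h/√(8m_eE_1) = 3.36×10^-9 m = 3.36 nm.

L = 3.36 nm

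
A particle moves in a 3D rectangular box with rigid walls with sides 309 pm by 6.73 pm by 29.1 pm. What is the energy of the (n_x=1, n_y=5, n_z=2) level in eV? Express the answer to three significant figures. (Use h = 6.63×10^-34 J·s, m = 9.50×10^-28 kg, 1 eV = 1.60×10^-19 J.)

E = 201 eV

For a 3D rectangular well E = (h²/8m)·Σ n_i²/L_i² = (6.63×10^-34)²/(8·9.50×10^-28) · [1²/(309 pm)² + 5²/(6.73 pm)² + 2²/(29.1 pm)²].
Evaluating gives E = 3.220×10^-17 J = 201 eV.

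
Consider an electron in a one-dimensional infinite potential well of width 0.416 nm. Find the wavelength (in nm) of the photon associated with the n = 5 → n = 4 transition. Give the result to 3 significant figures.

E_1 = h²/(8m_eL²) = 3.481×10^-19 J, so ΔE = (5² − 4²)E_1 = 3.133×10^-18 J.
λ = hc/ΔE = (6.626×10^-34·2.998×10^8)/3.133×10^-18 = 6.34×10^-8 m = 63.4 nm.

λ = 63.4 nm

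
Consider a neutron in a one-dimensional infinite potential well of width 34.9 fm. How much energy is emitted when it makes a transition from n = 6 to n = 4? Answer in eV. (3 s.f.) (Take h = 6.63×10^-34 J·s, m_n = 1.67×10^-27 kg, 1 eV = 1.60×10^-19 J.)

|ΔE| = 3.38×10^6 eV

E_1 = h²/(8m_nL²) = 2.701×10^-14 J.
|ΔE| = |6² − 4²|·E_1 = 20·2.701×10^-14 J = 5.402×10^-13 J = 3.38×10^6 eV.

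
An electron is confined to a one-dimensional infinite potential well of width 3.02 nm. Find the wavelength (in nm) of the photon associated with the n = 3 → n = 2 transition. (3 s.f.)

λ = 6.01×10^3 nm

E_1 = h²/(8m_eL²) = 6.606×10^-21 J, so ΔE = (3² − 2²)E_1 = 3.303×10^-20 J.
λ = hc/ΔE = (6.626×10^-34·2.998×10^8)/3.303×10^-20 = 6.01×10^-6 m = 6.01×10^3 nm.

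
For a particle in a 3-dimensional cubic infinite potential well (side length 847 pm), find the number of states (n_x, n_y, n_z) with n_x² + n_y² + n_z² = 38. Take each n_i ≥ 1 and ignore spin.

The level has n_x² + n_y² + n_z² = 38. The ordered positive-integer solutions are (1, 1, 6), (1, 6, 1), (2, 3, 5), (2, 5, 3), (3, 2, 5), (3, 5, 2), (5, 2, 3), (5, 3, 2), (6, 1, 1).
That gives 9 states.

degeneracy = 9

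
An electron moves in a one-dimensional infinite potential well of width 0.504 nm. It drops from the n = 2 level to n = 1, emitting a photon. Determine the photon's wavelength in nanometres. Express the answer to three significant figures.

E_1 = h²/(8m_eL²) = 2.372×10^-19 J, so ΔE = (2² − 1²)E_1 = 7.116×10^-19 J.
λ = hc/ΔE = (6.626×10^-34·2.998×10^8)/7.116×10^-19 = 2.79×10^-7 m = 279 nm.

λ = 279 nm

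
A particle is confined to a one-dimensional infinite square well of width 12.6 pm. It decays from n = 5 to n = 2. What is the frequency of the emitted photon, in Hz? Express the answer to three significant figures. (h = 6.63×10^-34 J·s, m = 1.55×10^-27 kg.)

E_1 = h²/(8mL²) = 2.233×10^-19 J and ΔE = (5² − 2²)E_1 = 4.689×10^-18 J.
f = ΔE/h = 4.689×10^-18/6.63×10^-34 = 7.07×10^15 Hz.

f = 7.07×10^15 Hz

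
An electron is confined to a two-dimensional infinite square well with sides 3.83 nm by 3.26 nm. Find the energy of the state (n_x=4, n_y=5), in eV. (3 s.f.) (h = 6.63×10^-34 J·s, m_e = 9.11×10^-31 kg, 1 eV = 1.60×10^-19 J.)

E = 1.30 eV

For a 2D rectangular well E = (h²/8m_e)·Σ n_i²/L_i² = (6.63×10^-34)²/(8·9.11×10^-31) · [4²/(3.83 nm)² + 5²/(3.26 nm)²].
Evaluating gives E = 2.077×10^-19 J = 1.30 eV.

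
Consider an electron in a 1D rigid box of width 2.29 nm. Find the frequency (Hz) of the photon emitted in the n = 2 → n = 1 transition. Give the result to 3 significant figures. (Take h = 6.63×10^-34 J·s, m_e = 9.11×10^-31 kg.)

E_1 = h²/(8m_eL²) = 1.150×10^-20 J and ΔE = (2² − 1²)E_1 = 3.450×10^-20 J.
f = ΔE/h = 3.450×10^-20/6.63×10^-34 = 5.20×10^13 Hz.

f = 5.20×10^13 Hz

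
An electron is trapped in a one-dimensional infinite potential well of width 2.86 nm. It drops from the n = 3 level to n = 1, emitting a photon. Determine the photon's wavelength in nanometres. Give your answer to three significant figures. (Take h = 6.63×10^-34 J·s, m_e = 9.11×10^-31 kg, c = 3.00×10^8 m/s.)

λ = 3.37×10^3 nm

E_1 = h²/(8m_eL²) = 7.374×10^-21 J, so ΔE = (3² − 1²)E_1 = 5.899×10^-20 J.
λ = hc/ΔE = (6.63×10^-34·3.00×10^8)/5.899×10^-20 = 3.37×10^-6 m = 3.37×10^3 nm.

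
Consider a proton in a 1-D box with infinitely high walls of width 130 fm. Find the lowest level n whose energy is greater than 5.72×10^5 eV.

n = 7

E_1 = h²/(8m_pL²) = 1.941×10^-15 J = 1.212×10^4 eV.
Need n² > 5.72×10^5/1.212×10^4 = 47.19, i.e. n > 6.869.
The smallest integer satisfying this is n = 7.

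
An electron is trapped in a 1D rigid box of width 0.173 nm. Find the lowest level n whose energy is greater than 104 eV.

E_1 = h²/(8m_eL²) = 2.013×10^-18 J = 12.57 eV.
Need n² > 104/12.57 = 8.274, i.e. n > 2.876.
The smallest integer satisfying this is n = 3.

n = 3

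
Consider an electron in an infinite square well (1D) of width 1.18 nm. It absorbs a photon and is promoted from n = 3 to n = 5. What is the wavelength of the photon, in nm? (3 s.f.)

E_1 = h²/(8m_eL²) = 4.327×10^-20 J, so ΔE = (5² − 3²)E_1 = 6.923×10^-19 J.
λ = hc/ΔE = (6.626×10^-34·2.998×10^8)/6.923×10^-19 = 2.87×10^-7 m = 287 nm.

λ = 287 nm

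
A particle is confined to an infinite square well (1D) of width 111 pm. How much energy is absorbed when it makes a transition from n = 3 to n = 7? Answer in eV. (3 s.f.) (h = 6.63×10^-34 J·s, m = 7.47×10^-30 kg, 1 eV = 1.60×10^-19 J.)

E_1 = h²/(8mL²) = 5.970×10^-19 J.
|ΔE| = |3² − 7²|·E_1 = 40·5.970×10^-19 J = 2.388×10^-17 J = 149 eV.

|ΔE| = 149 eV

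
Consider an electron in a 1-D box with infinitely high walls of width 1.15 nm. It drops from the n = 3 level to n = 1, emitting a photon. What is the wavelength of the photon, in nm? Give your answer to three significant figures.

λ = 545 nm

E_1 = h²/(8m_eL²) = 4.556×10^-20 J, so ΔE = (3² − 1²)E_1 = 3.645×10^-19 J.
λ = hc/ΔE = (6.626×10^-34·2.998×10^8)/3.645×10^-19 = 5.45×10^-7 m = 545 nm.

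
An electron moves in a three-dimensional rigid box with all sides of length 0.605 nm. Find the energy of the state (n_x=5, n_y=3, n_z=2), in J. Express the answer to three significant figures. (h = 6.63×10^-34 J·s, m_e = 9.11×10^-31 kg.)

For a 3D rectangular well E = (h²/8m_e)·Σ n_i²/L_i² = (6.63×10^-34)²/(8·9.11×10^-31) · [5²/(0.605 nm)² + 3²/(0.605 nm)² + 2²/(0.605 nm)²].
Evaluating gives E = 6.26×10^-18 J.

E = 6.26×10^-18 J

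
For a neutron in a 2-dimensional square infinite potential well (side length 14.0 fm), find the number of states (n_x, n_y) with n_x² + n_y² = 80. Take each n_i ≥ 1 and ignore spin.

The level has n_x² + n_y² = 80. The ordered positive-integer solutions are (4, 8), (8, 4).
That gives 2 states.

degeneracy = 2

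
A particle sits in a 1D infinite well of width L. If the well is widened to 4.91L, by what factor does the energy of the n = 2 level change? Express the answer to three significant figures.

E_n ∝ 1/L², so the energy scales by 1/4.91² = 0.0415.

0.0415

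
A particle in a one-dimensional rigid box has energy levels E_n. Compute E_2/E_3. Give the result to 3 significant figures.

E_n ∝ n², so E_2/E_3 = 2²/3² = 4/9 = 0.444.

0.444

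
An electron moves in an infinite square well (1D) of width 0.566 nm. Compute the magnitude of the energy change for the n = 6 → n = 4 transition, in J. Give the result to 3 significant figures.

E_1 = h²/(8m_eL²) = 1.881×10^-19 J.
|ΔE| = |6² − 4²|·E_1 = 20·1.881×10^-19 J = 3.76×10^-18 J.

|ΔE| = 3.76×10^-18 J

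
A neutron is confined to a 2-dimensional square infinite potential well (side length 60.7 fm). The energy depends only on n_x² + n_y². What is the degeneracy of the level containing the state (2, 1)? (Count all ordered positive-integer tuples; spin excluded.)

The level has n_x² + n_y² = 5. The ordered positive-integer solutions are (1, 2), (2, 1).
That gives 2 states.

degeneracy = 2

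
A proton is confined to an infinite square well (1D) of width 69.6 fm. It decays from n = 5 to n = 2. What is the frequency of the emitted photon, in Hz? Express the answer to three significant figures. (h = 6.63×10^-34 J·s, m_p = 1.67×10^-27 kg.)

f = 2.15×10^20 Hz

E_1 = h²/(8m_pL²) = 6.792×10^-15 J and ΔE = (5² − 2²)E_1 = 1.426×10^-13 J.
f = ΔE/h = 1.426×10^-13/6.63×10^-34 = 2.15×10^20 Hz.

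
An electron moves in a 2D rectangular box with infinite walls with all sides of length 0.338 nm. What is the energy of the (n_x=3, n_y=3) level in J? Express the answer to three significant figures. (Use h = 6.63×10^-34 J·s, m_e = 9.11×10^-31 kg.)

For a 2D rectangular well E = (h²/8m_e)·Σ n_i²/L_i² = (6.63×10^-34)²/(8·9.11×10^-31) · [3²/(0.338 nm)² + 3²/(0.338 nm)²].
Evaluating gives E = 9.50×10^-18 J.

E = 9.50×10^-18 J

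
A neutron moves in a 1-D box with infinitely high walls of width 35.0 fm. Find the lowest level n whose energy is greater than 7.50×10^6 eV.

E_1 = h²/(8m_nL²) = 2.675×10^-14 J = 1.670×10^5 eV.
Need n² > 7.50×10^6/1.670×10^5 = 44.91, i.e. n > 6.701.
The smallest integer satisfying this is n = 7.

n = 7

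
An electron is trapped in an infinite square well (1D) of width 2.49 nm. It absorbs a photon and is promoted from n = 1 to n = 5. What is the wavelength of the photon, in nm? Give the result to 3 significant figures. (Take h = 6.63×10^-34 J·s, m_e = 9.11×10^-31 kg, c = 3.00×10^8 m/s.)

λ = 852 nm

E_1 = h²/(8m_eL²) = 9.728×10^-21 J, so ΔE = (5² − 1²)E_1 = 2.335×10^-19 J.
λ = hc/ΔE = (6.63×10^-34·3.00×10^8)/2.335×10^-19 = 8.52×10^-7 m = 852 nm.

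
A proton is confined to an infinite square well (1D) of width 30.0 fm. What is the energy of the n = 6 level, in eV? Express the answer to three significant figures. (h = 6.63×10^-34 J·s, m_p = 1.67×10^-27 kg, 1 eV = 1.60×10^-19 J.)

For an infinite well E_n = n²h²/(8m_pL²), so E_1 = h²/(8m_pL²) = (6.63×10^-34)²/(8·1.67×10^-27·(3.00×10^-14 m)²) = 3.656×10^-14 J.
Then E_6 = 6²·E_1 = 36·3.656×10^-14 J = 1.316×10^-12 J.
Converting, E_6 = 1.316×10^-12 J / (1.60×10^-19 J/eV) = 8.23×10^6 eV.

E_6 = 8.23×10^6 eV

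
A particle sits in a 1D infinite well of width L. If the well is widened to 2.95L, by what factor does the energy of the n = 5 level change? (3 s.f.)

0.115

E_n ∝ 1/L², so the energy scales by 1/2.95² = 0.115.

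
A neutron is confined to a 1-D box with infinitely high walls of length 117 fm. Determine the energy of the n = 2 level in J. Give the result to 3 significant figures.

For an infinite well E_n = n²h²/(8m_nL²), so E_1 = h²/(8m_nL²) = (6.626×10^-34)²/(8·1.675×10^-27·(1.17×10^-13 m)²) = 2.393×10^-15 J.
Then E_2 = 2²·E_1 = 4·2.393×10^-15 J = 9.57×10^-15 J.

E_2 = 9.57×10^-15 J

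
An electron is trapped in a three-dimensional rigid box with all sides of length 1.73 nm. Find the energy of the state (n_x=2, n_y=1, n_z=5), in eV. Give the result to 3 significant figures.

E = 3.77 eV

For a 3D rectangular well E = (h²/8m_e)·Σ n_i²/L_i² = (6.626×10^-34)²/(8·9.109×10^-31) · [2²/(1.73 nm)² + 1²/(1.73 nm)² + 5²/(1.73 nm)²].
Evaluating gives E = 6.039×10^-19 J = 3.77 eV.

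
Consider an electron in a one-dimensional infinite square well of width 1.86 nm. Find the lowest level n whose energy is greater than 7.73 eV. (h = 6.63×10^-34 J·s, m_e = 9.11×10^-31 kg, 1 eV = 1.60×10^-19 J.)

n = 9

E_1 = h²/(8m_eL²) = 1.743×10^-20 J = 0.1089 eV.
Need n² > 7.73/0.1089 = 70.98, i.e. n > 8.425.
The smallest integer satisfying this is n = 9.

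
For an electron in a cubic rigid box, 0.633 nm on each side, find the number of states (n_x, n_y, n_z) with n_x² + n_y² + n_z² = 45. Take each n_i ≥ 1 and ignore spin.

The level has n_x² + n_y² + n_z² = 45. The ordered positive-integer solutions are (2, 4, 5), (2, 5, 4), (4, 2, 5), (4, 5, 2), (5, 2, 4), (5, 4, 2).
That gives 6 states.

degeneracy = 6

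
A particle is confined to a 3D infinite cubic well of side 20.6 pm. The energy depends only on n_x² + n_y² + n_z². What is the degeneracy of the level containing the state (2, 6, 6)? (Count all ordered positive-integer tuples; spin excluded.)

degeneracy = 3

The level has n_x² + n_y² + n_z² = 76. The ordered positive-integer solutions are (2, 6, 6), (6, 2, 6), (6, 6, 2).
That gives 3 states.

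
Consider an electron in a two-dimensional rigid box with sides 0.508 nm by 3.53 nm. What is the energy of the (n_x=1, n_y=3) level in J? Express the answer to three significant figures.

E = 2.77×10^-19 J

For a 2D rectangular well E = (h²/8m_e)·Σ n_i²/L_i² = (6.626×10^-34)²/(8·9.109×10^-31) · [1²/(0.508 nm)² + 3²/(3.53 nm)²].
Evaluating gives E = 2.77×10^-19 J.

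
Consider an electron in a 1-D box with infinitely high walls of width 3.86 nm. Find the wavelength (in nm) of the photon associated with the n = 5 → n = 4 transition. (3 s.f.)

E_1 = h²/(8m_eL²) = 4.044×10^-21 J, so ΔE = (5² − 4²)E_1 = 3.640×10^-20 J.
λ = hc/ΔE = (6.626×10^-34·2.998×10^8)/3.640×10^-20 = 5.46×10^-6 m = 5.46×10^3 nm.

λ = 5.46×10^3 nm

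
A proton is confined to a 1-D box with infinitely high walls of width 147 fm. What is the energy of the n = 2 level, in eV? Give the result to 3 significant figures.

E_2 = 3.79×10^4 eV

For an infinite well E_n = n²h²/(8m_pL²), so E_1 = h²/(8m_pL²) = (6.626×10^-34)²/(8·1.673×10^-27·(1.47×10^-13 m)²) = 1.518×10^-15 J.
Then E_2 = 2²·E_1 = 4·1.518×10^-15 J = 6.072×10^-15 J.
Converting, E_2 = 6.072×10^-15 J / (1.602×10^-19 J/eV) = 3.79×10^4 eV.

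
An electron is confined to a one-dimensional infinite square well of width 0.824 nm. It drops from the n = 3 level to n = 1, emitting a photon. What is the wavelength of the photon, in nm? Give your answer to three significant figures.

E_1 = h²/(8m_eL²) = 8.873×10^-20 J, so ΔE = (3² − 1²)E_1 = 7.098×10^-19 J.
λ = hc/ΔE = (6.626×10^-34·2.998×10^8)/7.098×10^-19 = 2.80×10^-7 m = 280 nm.

λ = 280 nm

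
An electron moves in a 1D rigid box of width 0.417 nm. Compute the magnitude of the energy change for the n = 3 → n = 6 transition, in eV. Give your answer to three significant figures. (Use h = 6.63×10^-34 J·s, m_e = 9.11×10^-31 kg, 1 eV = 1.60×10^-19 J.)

|ΔE| = 58.5 eV

E_1 = h²/(8m_eL²) = 3.469×10^-19 J.
|ΔE| = |3² − 6²|·E_1 = 27·3.469×10^-19 J = 9.366×10^-18 J = 58.5 eV.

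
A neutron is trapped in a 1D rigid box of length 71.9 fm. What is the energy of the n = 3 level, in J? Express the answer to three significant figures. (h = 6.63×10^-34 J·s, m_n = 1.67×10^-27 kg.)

E_3 = 5.73×10^-14 J

For an infinite well E_n = n²h²/(8m_nL²), so E_1 = h²/(8m_nL²) = (6.63×10^-34)²/(8·1.67×10^-27·(7.19×10^-14 m)²) = 6.364×10^-15 J.
Then E_3 = 3²·E_1 = 9·6.364×10^-15 J = 5.73×10^-14 J.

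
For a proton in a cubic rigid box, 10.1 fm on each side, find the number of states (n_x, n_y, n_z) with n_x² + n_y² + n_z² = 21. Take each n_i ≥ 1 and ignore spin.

degeneracy = 6

The level has n_x² + n_y² + n_z² = 21. The ordered positive-integer solutions are (1, 2, 4), (1, 4, 2), (2, 1, 4), (2, 4, 1), (4, 1, 2), (4, 2, 1).
That gives 6 states.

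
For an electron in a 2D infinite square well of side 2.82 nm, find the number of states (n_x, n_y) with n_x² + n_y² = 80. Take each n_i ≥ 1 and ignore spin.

The level has n_x² + n_y² = 80. The ordered positive-integer solutions are (4, 8), (8, 4).
That gives 2 states.

degeneracy = 2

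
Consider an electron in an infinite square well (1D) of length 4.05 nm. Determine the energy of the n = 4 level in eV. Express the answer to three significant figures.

E_4 = 0.367 eV

For an infinite well E_n = n²h²/(8m_eL²), so E_1 = h²/(8m_eL²) = (6.626×10^-34)²/(8·9.109×10^-31·(4.05×10^-9 m)²) = 3.673×10^-21 J.
Then E_4 = 4²·E_1 = 16·3.673×10^-21 J = 5.877×10^-20 J.
Converting, E_4 = 5.877×10^-20 J / (1.602×10^-19 J/eV) = 0.367 eV.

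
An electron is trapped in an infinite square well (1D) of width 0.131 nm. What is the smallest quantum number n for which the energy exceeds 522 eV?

E_1 = h²/(8m_eL²) = 3.511×10^-18 J = 21.92 eV.
Need n² > 522/21.92 = 23.81, i.e. n > 4.880.
The smallest integer satisfying this is n = 5.

n = 5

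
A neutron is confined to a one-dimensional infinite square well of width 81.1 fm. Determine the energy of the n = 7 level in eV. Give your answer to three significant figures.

E_7 = 1.52×10^6 eV

For an infinite well E_n = n²h²/(8m_nL²), so E_1 = h²/(8m_nL²) = (6.626×10^-34)²/(8·1.675×10^-27·(8.11×10^-14 m)²) = 4.981×10^-15 J.
Then E_7 = 7²·E_1 = 49·4.981×10^-15 J = 2.441×10^-13 J.
Converting, E_7 = 2.441×10^-13 J / (1.602×10^-19 J/eV) = 1.52×10^6 eV.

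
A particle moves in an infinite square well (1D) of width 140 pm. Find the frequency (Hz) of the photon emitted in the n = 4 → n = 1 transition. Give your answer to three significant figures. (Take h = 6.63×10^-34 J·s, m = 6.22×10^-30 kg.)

f = 1.02×10^16 Hz

E_1 = h²/(8mL²) = 4.507×10^-19 J and ΔE = (4² − 1²)E_1 = 6.761×10^-18 J.
f = ΔE/h = 6.761×10^-18/6.63×10^-34 = 1.02×10^16 Hz.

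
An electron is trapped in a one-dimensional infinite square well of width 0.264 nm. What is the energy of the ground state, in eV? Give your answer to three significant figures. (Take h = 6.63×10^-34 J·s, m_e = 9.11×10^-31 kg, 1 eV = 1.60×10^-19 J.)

E_1 = 5.41 eV

For an infinite well E_n = n²h²/(8m_eL²), so E_1 = h²/(8m_eL²) = (6.63×10^-34)²/(8·9.11×10^-31·(2.64×10^-10 m)²) = 8.654×10^-19 J.
Converting, E_1 = 8.654×10^-19 J / (1.60×10^-19 J/eV) = 5.41 eV.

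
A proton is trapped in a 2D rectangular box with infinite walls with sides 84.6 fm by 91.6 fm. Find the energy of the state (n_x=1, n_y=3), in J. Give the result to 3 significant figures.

E = 3.98×10^-14 J

For a 2D rectangular well E = (h²/8m_p)·Σ n_i²/L_i² = (6.626×10^-34)²/(8·1.673×10^-27) · [1²/(84.6 fm)² + 3²/(91.6 fm)²].
Evaluating gives E = 3.98×10^-14 J.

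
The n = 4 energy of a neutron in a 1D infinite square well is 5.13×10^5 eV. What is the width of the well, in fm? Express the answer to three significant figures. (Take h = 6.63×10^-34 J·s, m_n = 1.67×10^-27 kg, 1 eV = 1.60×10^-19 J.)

L = 80.1 fm

From E_n = n²h²/(8m_nL²), L = n·h/√(8m_nE_n).
E_4 = 5.13×10^5 eV = 8.208×10^-14 J, so L = 4·6.63×10^-34/√(8·1.67×10^-27·8.208×10^-14) = 8.01×10^-14 m = 80.1 fm.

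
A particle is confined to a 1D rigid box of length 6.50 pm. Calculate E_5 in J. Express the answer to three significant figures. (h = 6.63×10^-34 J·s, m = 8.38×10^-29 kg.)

For an infinite well E_n = n²h²/(8mL²), so E_1 = h²/(8mL²) = (6.63×10^-34)²/(8·8.38×10^-29·(6.50×10^-12 m)²) = 1.552×10^-17 J.
Then E_5 = 5²·E_1 = 25·1.552×10^-17 J = 3.88×10^-16 J.

E_5 = 3.88×10^-16 J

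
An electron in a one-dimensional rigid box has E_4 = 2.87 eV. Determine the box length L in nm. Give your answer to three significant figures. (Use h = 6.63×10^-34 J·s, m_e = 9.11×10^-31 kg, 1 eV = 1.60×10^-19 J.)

From E_n = n²h²/(8m_eL²), L = n·h/√(8m_eE_n).
E_4 = 2.87 eV = 4.592×10^-19 J, so L = 4·6.63×10^-34/√(8·9.11×10^-31·4.592×10^-19) = 1.45×10^-9 m = 1.45 nm.

L = 1.45 nm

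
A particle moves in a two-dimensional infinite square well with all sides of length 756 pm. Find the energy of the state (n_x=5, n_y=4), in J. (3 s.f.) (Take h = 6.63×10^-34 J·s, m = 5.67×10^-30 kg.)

E = 6.95×10^-19 J

For a 2D rectangular well E = (h²/8m)·Σ n_i²/L_i² = (6.63×10^-34)²/(8·5.67×10^-30) · [5²/(756 pm)² + 4²/(756 pm)²].
Evaluating gives E = 6.95×10^-19 J.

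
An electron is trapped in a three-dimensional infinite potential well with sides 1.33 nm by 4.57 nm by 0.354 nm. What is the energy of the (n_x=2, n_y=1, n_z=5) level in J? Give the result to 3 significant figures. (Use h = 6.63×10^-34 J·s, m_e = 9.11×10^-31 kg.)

For a 3D rectangular well E = (h²/8m_e)·Σ n_i²/L_i² = (6.63×10^-34)²/(8·9.11×10^-31) · [2²/(1.33 nm)² + 1²/(4.57 nm)² + 5²/(0.354 nm)²].
Evaluating gives E = 1.22×10^-17 J.

E = 1.22×10^-17 J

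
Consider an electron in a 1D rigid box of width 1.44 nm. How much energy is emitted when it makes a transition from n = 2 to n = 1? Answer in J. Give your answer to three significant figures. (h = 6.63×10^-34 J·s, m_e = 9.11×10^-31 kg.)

|ΔE| = 8.73×10^-20 J

E_1 = h²/(8m_eL²) = 2.909×10^-20 J.
|ΔE| = |2² − 1²|·E_1 = 3·2.909×10^-20 J = 8.73×10^-20 J.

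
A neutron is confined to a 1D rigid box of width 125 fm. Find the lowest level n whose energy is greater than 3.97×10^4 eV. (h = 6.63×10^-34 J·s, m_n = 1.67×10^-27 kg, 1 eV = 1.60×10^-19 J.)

n = 2

E_1 = h²/(8m_nL²) = 2.106×10^-15 J = 1.316×10^4 eV.
Need n² > 3.97×10^4/1.316×10^4 = 3.017, i.e. n > 1.737.
The smallest integer satisfying this is n = 2.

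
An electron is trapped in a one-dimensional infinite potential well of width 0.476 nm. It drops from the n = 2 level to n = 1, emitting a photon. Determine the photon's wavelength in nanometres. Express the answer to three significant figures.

E_1 = h²/(8m_eL²) = 2.659×10^-19 J, so ΔE = (2² − 1²)E_1 = 7.977×10^-19 J.
λ = hc/ΔE = (6.626×10^-34·2.998×10^8)/7.977×10^-19 = 2.49×10^-7 m = 249 nm.

λ = 249 nm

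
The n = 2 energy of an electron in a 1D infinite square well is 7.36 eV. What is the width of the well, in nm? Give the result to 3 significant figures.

From E_n = n²h²/(8m_eL²), L = n·h/√(8m_eE_n).
E_2 = 7.36 eV = 1.179×10^-18 J, so L = 2·6.626×10^-34/√(8·9.109×10^-31·1.179×10^-18) = 4.52×10^-10 m = 0.452 nm.

L = 0.452 nm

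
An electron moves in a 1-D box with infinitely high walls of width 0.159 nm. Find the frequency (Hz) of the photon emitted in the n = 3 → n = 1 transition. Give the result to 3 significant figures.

f = 2.88×10^16 Hz

E_1 = h²/(8m_eL²) = 2.383×10^-18 J and ΔE = (3² − 1²)E_1 = 1.906×10^-17 J.
f = ΔE/h = 1.906×10^-17/6.626×10^-34 = 2.88×10^16 Hz.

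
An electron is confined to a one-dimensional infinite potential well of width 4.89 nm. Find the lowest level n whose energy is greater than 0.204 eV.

E_1 = h²/(8m_eL²) = 2.520×10^-21 J = 0.01573 eV.
Need n² > 0.204/0.01573 = 12.97, i.e. n > 3.601.
The smallest integer satisfying this is n = 4.

n = 4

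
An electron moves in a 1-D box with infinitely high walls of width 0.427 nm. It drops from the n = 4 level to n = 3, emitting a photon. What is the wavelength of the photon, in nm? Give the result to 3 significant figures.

E_1 = h²/(8m_eL²) = 3.304×10^-19 J, so ΔE = (4² − 3²)E_1 = 2.313×10^-18 J.
λ = hc/ΔE = (6.626×10^-34·2.998×10^8)/2.313×10^-18 = 8.59×10^-8 m = 85.9 nm.

λ = 85.9 nm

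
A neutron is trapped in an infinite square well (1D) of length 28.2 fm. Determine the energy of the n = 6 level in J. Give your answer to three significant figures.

For an infinite well E_n = n²h²/(8m_nL²), so E_1 = h²/(8m_nL²) = (6.626×10^-34)²/(8·1.675×10^-27·(2.82×10^-14 m)²) = 4.120×10^-14 J.
Then E_6 = 6²·E_1 = 36·4.120×10^-14 J = 1.48×10^-12 J.

E_6 = 1.48×10^-12 J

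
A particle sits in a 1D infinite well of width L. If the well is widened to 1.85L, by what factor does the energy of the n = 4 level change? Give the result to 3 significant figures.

E_n ∝ 1/L², so the energy scales by 1/1.85² = 0.292.

0.292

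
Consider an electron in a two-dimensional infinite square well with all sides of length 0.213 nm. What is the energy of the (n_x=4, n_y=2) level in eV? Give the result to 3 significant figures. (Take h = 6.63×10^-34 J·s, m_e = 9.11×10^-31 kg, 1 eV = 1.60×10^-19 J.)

For a 2D rectangular well E = (h²/8m_e)·Σ n_i²/L_i² = (6.63×10^-34)²/(8·9.11×10^-31) · [4²/(0.213 nm)² + 2²/(0.213 nm)²].
Evaluating gives E = 2.659×10^-17 J = 166 eV.

E = 166 eV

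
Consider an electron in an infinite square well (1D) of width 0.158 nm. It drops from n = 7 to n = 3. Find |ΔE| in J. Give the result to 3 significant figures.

|ΔE| = 9.65×10^-17 J

E_1 = h²/(8m_eL²) = 2.413×10^-18 J.
|ΔE| = |7² − 3²|·E_1 = 40·2.413×10^-18 J = 9.65×10^-17 J.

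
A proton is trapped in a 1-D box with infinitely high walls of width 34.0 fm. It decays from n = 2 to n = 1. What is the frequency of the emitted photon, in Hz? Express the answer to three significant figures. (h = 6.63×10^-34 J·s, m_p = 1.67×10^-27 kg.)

f = 1.29×10^20 Hz

E_1 = h²/(8m_pL²) = 2.846×10^-14 J and ΔE = (2² − 1²)E_1 = 8.538×10^-14 J.
f = ΔE/h = 8.538×10^-14/6.63×10^-34 = 1.29×10^20 Hz.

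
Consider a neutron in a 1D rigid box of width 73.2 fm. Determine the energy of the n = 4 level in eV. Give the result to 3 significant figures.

E_4 = 6.11×10^5 eV

For an infinite well E_n = n²h²/(8m_nL²), so E_1 = h²/(8m_nL²) = (6.626×10^-34)²/(8·1.675×10^-27·(7.32×10^-14 m)²) = 6.115×10^-15 J.
Then E_4 = 4²·E_1 = 16·6.115×10^-15 J = 9.784×10^-14 J.
Converting, E_4 = 9.784×10^-14 J / (1.602×10^-19 J/eV) = 6.11×10^5 eV.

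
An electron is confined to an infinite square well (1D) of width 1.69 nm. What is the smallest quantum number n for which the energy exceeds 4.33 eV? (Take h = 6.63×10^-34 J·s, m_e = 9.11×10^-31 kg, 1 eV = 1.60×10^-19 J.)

n = 6

E_1 = h²/(8m_eL²) = 2.112×10^-20 J = 0.1320 eV.
Need n² > 4.33/0.1320 = 32.80, i.e. n > 5.727.
The smallest integer satisfying this is n = 6.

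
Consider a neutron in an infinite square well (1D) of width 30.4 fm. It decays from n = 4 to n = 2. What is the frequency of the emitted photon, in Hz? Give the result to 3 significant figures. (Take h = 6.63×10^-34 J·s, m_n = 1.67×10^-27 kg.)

f = 6.44×10^20 Hz

E_1 = h²/(8m_nL²) = 3.560×10^-14 J and ΔE = (4² − 2²)E_1 = 4.272×10^-13 J.
f = ΔE/h = 4.272×10^-13/6.63×10^-34 = 6.44×10^20 Hz.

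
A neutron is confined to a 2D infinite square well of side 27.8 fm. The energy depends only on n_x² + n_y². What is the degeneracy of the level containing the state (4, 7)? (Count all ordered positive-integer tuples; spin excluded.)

The level has n_x² + n_y² = 65. The ordered positive-integer solutions are (1, 8), (4, 7), (7, 4), (8, 1).
That gives 4 states.

degeneracy = 4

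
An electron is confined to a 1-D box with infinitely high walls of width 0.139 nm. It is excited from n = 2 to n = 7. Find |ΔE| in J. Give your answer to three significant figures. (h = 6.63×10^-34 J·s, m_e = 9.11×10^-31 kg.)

|ΔE| = 1.40×10^-16 J

E_1 = h²/(8m_eL²) = 3.122×10^-18 J.
|ΔE| = |2² − 7²|·E_1 = 45·3.122×10^-18 J = 1.40×10^-16 J.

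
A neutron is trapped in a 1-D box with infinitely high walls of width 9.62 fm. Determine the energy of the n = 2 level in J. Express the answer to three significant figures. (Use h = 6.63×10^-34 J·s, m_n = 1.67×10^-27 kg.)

E_2 = 1.42×10^-12 J

For an infinite well E_n = n²h²/(8m_nL²), so E_1 = h²/(8m_nL²) = (6.63×10^-34)²/(8·1.67×10^-27·(9.62×10^-15 m)²) = 3.555×10^-13 J.
Then E_2 = 2²·E_1 = 4·3.555×10^-13 J = 1.42×10^-12 J.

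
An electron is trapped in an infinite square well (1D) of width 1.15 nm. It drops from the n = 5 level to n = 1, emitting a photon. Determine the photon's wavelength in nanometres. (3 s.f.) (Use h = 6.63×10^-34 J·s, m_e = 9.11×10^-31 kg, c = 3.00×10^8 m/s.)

E_1 = h²/(8m_eL²) = 4.561×10^-20 J, so ΔE = (5² − 1²)E_1 = 1.095×10^-18 J.
λ = hc/ΔE = (6.63×10^-34·3.00×10^8)/1.095×10^-18 = 1.82×10^-7 m = 182 nm.

λ = 182 nm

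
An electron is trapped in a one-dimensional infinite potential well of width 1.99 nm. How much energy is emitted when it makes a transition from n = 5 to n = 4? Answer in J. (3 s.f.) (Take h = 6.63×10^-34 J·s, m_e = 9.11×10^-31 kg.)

|ΔE| = 1.37×10^-19 J

E_1 = h²/(8m_eL²) = 1.523×10^-20 J.
|ΔE| = |5² − 4²|·E_1 = 9·1.523×10^-20 J = 1.37×10^-19 J.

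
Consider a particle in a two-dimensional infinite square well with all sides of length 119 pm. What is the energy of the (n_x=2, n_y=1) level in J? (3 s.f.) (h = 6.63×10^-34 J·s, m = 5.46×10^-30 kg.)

E = 3.55×10^-18 J

For a 2D rectangular well E = (h²/8m)·Σ n_i²/L_i² = (6.63×10^-34)²/(8·5.46×10^-30) · [2²/(119 pm)² + 1²/(119 pm)²].
Evaluating gives E = 3.55×10^-18 J.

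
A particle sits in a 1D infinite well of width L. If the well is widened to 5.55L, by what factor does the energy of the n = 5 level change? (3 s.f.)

0.0325

E_n ∝ 1/L², so the energy scales by 1/5.55² = 0.0325.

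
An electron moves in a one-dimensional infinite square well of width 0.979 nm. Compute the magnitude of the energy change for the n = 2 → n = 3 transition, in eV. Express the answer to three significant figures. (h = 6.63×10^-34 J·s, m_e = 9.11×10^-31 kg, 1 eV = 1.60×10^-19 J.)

E_1 = h²/(8m_eL²) = 6.293×10^-20 J.
|ΔE| = |2² − 3²|·E_1 = 5·6.293×10^-20 J = 3.146×10^-19 J = 1.97 eV.

|ΔE| = 1.97 eV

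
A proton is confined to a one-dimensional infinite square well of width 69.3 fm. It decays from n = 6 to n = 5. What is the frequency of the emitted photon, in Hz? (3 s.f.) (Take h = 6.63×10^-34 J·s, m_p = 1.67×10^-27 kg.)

f = 1.14×10^20 Hz

E_1 = h²/(8m_pL²) = 6.851×10^-15 J and ΔE = (6² − 5²)E_1 = 7.536×10^-14 J.
f = ΔE/h = 7.536×10^-14/6.63×10^-34 = 1.14×10^20 Hz.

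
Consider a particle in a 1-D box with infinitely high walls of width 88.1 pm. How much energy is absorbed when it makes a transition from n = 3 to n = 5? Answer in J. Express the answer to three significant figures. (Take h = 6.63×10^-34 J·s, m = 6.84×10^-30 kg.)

|ΔE| = 1.66×10^-17 J

E_1 = h²/(8mL²) = 1.035×10^-18 J.
|ΔE| = |3² − 5²|·E_1 = 16·1.035×10^-18 J = 1.66×10^-17 J.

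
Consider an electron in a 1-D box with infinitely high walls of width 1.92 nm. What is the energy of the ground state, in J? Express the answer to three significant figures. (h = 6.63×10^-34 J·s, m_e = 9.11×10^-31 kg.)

For an infinite well E_n = n²h²/(8m_eL²), so E_1 = h²/(8m_eL²) = (6.63×10^-34)²/(8·9.11×10^-31·(1.92×10^-9 m)²) = 1.636×10^-20 J.

E_1 = 1.64×10^-20 J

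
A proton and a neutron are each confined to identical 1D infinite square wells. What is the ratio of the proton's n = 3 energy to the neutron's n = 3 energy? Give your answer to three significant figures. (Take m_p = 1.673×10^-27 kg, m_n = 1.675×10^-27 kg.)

1.00

E_n ∝ 1/m at fixed n and L, so the ratio is m_n/m_p = 1.675×10^-27/1.673×10^-27 = 1.00.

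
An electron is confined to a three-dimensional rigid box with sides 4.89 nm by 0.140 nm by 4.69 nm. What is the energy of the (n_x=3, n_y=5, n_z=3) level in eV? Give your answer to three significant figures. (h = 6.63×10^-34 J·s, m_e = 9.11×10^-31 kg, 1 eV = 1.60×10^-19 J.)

E = 481 eV

For a 3D rectangular well E = (h²/8m_e)·Σ n_i²/L_i² = (6.63×10^-34)²/(8·9.11×10^-31) · [3²/(4.89 nm)² + 5²/(0.140 nm)² + 3²/(4.69 nm)²].
Evaluating gives E = 7.698×10^-17 J = 481 eV.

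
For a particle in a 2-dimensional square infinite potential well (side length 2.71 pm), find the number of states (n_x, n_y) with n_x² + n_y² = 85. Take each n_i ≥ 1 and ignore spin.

degeneracy = 4

The level has n_x² + n_y² = 85. The ordered positive-integer solutions are (2, 9), (6, 7), (7, 6), (9, 2).
That gives 4 states.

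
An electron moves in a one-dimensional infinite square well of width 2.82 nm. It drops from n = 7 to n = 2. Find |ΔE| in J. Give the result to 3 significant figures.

E_1 = h²/(8m_eL²) = 7.576×10^-21 J.
|ΔE| = |7² − 2²|·E_1 = 45·7.576×10^-21 J = 3.41×10^-19 J.

|ΔE| = 3.41×10^-19 J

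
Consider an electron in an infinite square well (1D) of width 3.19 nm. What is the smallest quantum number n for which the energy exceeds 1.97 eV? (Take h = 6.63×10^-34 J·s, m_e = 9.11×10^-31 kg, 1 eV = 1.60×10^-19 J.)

n = 8

E_1 = h²/(8m_eL²) = 5.927×10^-21 J = 0.03704 eV.
Need n² > 1.97/0.03704 = 53.19, i.e. n > 7.293.
The smallest integer satisfying this is n = 8.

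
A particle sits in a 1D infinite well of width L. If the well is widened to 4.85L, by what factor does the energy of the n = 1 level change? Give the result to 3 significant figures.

0.0425

E_n ∝ 1/L², so the energy scales by 1/4.85² = 0.0425.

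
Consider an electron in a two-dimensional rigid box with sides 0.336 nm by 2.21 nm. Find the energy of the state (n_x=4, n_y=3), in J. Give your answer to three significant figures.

E = 8.65×10^-18 J

For a 2D rectangular well E = (h²/8m_e)·Σ n_i²/L_i² = (6.626×10^-34)²/(8·9.109×10^-31) · [4²/(0.336 nm)² + 3²/(2.21 nm)²].
Evaluating gives E = 8.65×10^-18 J.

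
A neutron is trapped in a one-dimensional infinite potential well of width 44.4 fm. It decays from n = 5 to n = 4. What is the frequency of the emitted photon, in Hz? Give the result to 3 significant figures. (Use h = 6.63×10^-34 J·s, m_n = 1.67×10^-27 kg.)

f = 2.27×10^20 Hz

E_1 = h²/(8m_nL²) = 1.669×10^-14 J and ΔE = (5² − 4²)E_1 = 1.502×10^-13 J.
f = ΔE/h = 1.502×10^-13/6.63×10^-34 = 2.27×10^20 Hz.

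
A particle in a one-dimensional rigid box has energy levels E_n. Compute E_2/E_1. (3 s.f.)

4.00

E_n ∝ n², so E_2/E_1 = 2²/1² = 4/1 = 4.00.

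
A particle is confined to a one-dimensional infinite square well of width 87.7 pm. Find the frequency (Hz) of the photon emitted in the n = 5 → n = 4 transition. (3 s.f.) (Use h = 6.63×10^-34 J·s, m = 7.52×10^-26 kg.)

f = 1.29×10^12 Hz

E_1 = h²/(8mL²) = 9.500×10^-23 J and ΔE = (5² − 4²)E_1 = 8.550×10^-22 J.
f = ΔE/h = 8.550×10^-22/6.63×10^-34 = 1.29×10^12 Hz.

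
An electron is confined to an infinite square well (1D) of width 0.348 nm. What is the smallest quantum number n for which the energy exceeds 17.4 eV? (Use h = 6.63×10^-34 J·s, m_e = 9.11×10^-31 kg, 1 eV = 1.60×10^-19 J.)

n = 3

E_1 = h²/(8m_eL²) = 4.980×10^-19 J = 3.112 eV.
Need n² > 17.4/3.112 = 5.591, i.e. n > 2.365.
The smallest integer satisfying this is n = 3.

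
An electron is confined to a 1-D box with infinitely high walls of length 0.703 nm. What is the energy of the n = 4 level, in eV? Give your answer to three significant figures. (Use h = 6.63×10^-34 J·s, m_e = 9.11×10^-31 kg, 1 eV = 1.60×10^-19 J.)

For an infinite well E_n = n²h²/(8m_eL²), so E_1 = h²/(8m_eL²) = (6.63×10^-34)²/(8·9.11×10^-31·(7.03×10^-10 m)²) = 1.220×10^-19 J.
Then E_4 = 4²·E_1 = 16·1.220×10^-19 J = 1.952×10^-18 J.
Converting, E_4 = 1.952×10^-18 J / (1.60×10^-19 J/eV) = 12.2 eV.

E_4 = 12.2 eV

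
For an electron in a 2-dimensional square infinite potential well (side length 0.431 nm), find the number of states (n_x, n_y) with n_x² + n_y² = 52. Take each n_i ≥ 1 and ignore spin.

degeneracy = 2

The level has n_x² + n_y² = 52. The ordered positive-integer solutions are (4, 6), (6, 4).
That gives 2 states.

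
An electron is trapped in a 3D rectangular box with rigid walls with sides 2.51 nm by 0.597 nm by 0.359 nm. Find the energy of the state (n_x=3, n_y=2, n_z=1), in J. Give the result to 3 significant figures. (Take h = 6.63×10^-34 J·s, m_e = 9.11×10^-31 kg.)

For a 3D rectangular well E = (h²/8m_e)·Σ n_i²/L_i² = (6.63×10^-34)²/(8·9.11×10^-31) · [3²/(2.51 nm)² + 2²/(0.597 nm)² + 1²/(0.359 nm)²].
Evaluating gives E = 1.23×10^-18 J.

E = 1.23×10^-18 J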